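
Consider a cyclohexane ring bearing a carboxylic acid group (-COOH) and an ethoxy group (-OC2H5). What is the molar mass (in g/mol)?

172.22 g/mol

Atom tally by fragment:
  cyclohexane ring core → C:6 H:12
  (− 2 ring H displaced by substituents)
  + COOH → C:1 H:1 O:2
  + OC2H5 → C:2 H:5 O:1
Element totals:
  C: 9
  H: 16
  O: 3
Molecular formula: C9H16O3.
  M = 9(12.011) + 16(1.008) + 3(15.999)
    = 108.099 + 16.128 + 47.997 = 172.224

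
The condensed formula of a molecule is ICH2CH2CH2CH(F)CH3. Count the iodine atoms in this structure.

1

Atom tally by fragment:
  ICH2 → C:1 H:2 I:1
  CH2 → C:1 H:2
  CH2 → C:1 H:2
  CH(F) → C:1 H:1 F:1
  CH3 → C:1 H:3
Element totals:
  C: 5
  H: 10
  F: 1
  I: 1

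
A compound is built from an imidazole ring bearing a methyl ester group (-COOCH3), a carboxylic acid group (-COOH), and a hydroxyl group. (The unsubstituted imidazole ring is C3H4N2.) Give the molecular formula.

C6H6N2O5

Atom tally by fragment:
  imidazole ring core → C:3 H:4 N:2
  (− 3 ring H displaced by substituents)
  + COOCH3 → C:2 H:3 O:2
  + COOH → C:1 H:1 O:2
  + OH → O:1 H:1
Element totals:
  C: 6
  H: 6
  N: 2
  O: 5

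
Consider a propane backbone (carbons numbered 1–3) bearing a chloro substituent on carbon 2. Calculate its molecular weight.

Atom tally by fragment:
  CH3 → C:1 H:3
  CH(Cl) → C:1 H:1 Cl:1
  CH3 → C:1 H:3
Element totals:
  C: 3
  H: 7
  Cl: 1
Molecular formula: C3H7Cl.
  M = 3(12.011) + 7(1.008) + 35.45
    = 36.033 + 7.056 + 35.450 = 78.539

78.54 g/mol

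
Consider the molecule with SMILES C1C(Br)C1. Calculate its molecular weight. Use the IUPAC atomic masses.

120.98 g/mol

Atom tally by fragment:
  cyclopropane ring core → C:3 H:6
  (− 1 ring H displaced by substituents)
  + Br → Br:1
Element totals:
  C: 3
  H: 5
  Br: 1
Molecular formula: C3H5Br.
  M = 3(12.011) + 5(1.008) + 79.904
    = 36.033 + 5.040 + 79.904 = 120.977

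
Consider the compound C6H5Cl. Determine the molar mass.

Atom tally by fragment:
  benzene ring core → C:6 H:6
  (− 1 ring H displaced by substituents)
  + Cl → Cl:1
Element totals:
  C: 6
  H: 5
  Cl: 1
Molecular formula: C6H5Cl.
  M = 6(12.011) + 5(1.008) + 35.45
    = 72.066 + 5.040 + 35.450 = 112.556

112.56 g/mol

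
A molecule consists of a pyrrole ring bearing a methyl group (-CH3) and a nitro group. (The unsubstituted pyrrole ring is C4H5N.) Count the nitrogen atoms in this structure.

Atom tally by fragment:
  pyrrole ring core → C:4 H:5 N:1
  (− 2 ring H displaced by substituents)
  + CH3 → C:1 H:3
  + NO2 → N:1 O:2
Element totals:
  C: 5
  H: 6
  N: 2
  O: 2

2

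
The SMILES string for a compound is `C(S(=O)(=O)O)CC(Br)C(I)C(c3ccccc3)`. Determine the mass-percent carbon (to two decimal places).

Atom tally by fragment:
  HO3SCH2 → C:1 H:3 S:1 O:3
  CH2 → C:1 H:2
  CH(Br) → C:1 H:1 Br:1
  CH(I) → C:1 H:1 I:1
  CH2C6H5 → C:7 H:7
Element totals:
  C: 11
  H: 14
  Br: 1
  I: 1
  O: 3
  S: 1
Molecular formula: C11H14BrIO3S.
Molar mass = 433.098 g/mol.
Mass from C: 11 × 12.011 = 132.121 g/mol.
%C = 132.121 / 433.098 × 100 = 30.51%.

30.51%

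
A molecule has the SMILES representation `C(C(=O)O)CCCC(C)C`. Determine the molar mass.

144.21 g/mol

Atom tally by fragment:
  HOOCCH2 → C:2 H:3 O:2
  CH2 → C:1 H:2
  CH2 → C:1 H:2
  CH2 → C:1 H:2
  CH(CH3) → C:2 H:4
  CH3 → C:1 H:3
Element totals:
  C: 8
  H: 16
  O: 2
Molecular formula: C8H16O2.
  M = 8(12.011) + 16(1.008) + 2(15.999)
    = 96.088 + 16.128 + 31.998 = 144.214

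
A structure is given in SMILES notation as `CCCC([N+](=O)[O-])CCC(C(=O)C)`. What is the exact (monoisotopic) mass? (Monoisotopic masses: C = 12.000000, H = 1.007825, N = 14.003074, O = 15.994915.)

187.1208

Atom tally by fragment:
  CH3 → C:1 H:3
  CH2 → C:1 H:2
  CH2 → C:1 H:2
  CH(NO2) → C:1 H:1 N:1 O:2
  CH2 → C:1 H:2
  CH2 → C:1 H:2
  CH2COCH3 → C:3 H:5 O:1
Element totals:
  C: 9
  H: 17
  N: 1
  O: 3
Molecular formula: C9H17NO3.
  M = 9(12.0) + 17(1.007825) + 14.003074 + 3(15.994915)
    = 108.000000 + 17.133025 + 14.003074 + 47.984745 = 187.120844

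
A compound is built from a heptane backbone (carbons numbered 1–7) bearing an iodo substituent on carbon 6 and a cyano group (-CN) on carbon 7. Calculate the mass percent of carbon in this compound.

38.27%

Atom tally by fragment:
  CH3 → C:1 H:3
  CH2 → C:1 H:2
  CH2 → C:1 H:2
  CH2 → C:1 H:2
  CH2 → C:1 H:2
  CH(I) → C:1 H:1 I:1
  CH2CN → C:2 H:2 N:1
Element totals:
  C: 8
  H: 14
  I: 1
  N: 1
Molecular formula: C8H14IN.
Molar mass = 251.111 g/mol.
Mass from C: 8 × 12.011 = 96.088 g/mol.
%C = 96.088 / 251.111 × 100 = 38.27%.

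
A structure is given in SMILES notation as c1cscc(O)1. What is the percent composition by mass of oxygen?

Atom tally by fragment:
  thiophene ring core → C:4 H:4 S:1
  (− 1 ring H displaced by substituents)
  + OH → O:1 H:1
Element totals:
  C: 4
  H: 4
  O: 1
  S: 1
Molecular formula: C4H4OS.
Molar mass = 100.135 g/mol.
Mass from O: 1 × 15.999 = 15.999 g/mol.
%O = 15.999 / 100.135 × 100 = 15.98%.

15.98%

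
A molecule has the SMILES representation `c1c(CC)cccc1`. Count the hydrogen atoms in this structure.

Atom tally by fragment:
  benzene ring core → C:6 H:6
  (− 1 ring H displaced by substituents)
  + C2H5 → C:2 H:5
Element totals:
  C: 8
  H: 10

10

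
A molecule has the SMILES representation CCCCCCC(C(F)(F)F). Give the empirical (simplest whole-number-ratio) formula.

Atom tally by fragment:
  CH3 → C:1 H:3
  CH2 → C:1 H:2
  CH2 → C:1 H:2
  CH2 → C:1 H:2
  CH2 → C:1 H:2
  CH2 → C:1 H:2
  CH2CF3 → C:2 H:2 F:3
Element totals:
  C: 8
  H: 15
  F: 3
Molecular formula: C8H15F3.
gcd of subscripts (8, 3, 15) = 1, so the empirical formula equals the molecular formula.

C8H15F3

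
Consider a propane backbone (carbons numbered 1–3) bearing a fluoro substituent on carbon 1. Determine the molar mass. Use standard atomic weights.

Atom tally by fragment:
  FCH2 → C:1 H:2 F:1
  CH2 → C:1 H:2
  CH3 → C:1 H:3
Element totals:
  C: 3
  H: 7
  F: 1
Molecular formula: C3H7F.
  M = 3(12.011) + 7(1.008) + 18.998
    = 36.033 + 7.056 + 18.998 = 62.087

62.09 g/mol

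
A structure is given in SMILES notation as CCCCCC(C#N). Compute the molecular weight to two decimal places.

Atom tally by fragment:
  CH3 → C:1 H:3
  CH2 → C:1 H:2
  CH2 → C:1 H:2
  CH2 → C:1 H:2
  CH2 → C:1 H:2
  CH2CN → C:2 H:2 N:1
Element totals:
  C: 7
  H: 13
  N: 1
Molecular formula: C7H13N.
  M = 7(12.011) + 13(1.008) + 14.007
    = 84.077 + 13.104 + 14.007 = 111.188

111.19 g/mol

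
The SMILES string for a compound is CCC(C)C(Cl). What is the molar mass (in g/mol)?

106.59 g/mol

Atom tally by fragment:
  CH3 → C:1 H:3
  CH2 → C:1 H:2
  CH(CH3) → C:2 H:4
  CH2Cl → C:1 H:2 Cl:1
Element totals:
  C: 5
  H: 11
  Cl: 1
Molecular formula: C5H11Cl.
  M = 5(12.011) + 11(1.008) + 35.45
    = 60.055 + 11.088 + 35.450 = 106.593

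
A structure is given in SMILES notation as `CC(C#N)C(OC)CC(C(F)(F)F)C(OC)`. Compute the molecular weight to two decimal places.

Atom tally by fragment:
  CH3 → C:1 H:3
  CH(CN) → C:2 H:1 N:1
  CH(OCH3) → C:2 H:4 O:1
  CH2 → C:1 H:2
  CH(CF3) → C:2 H:1 F:3
  CH2OCH3 → C:2 H:5 O:1
Element totals:
  C: 10
  H: 16
  F: 3
  N: 1
  O: 2
Molecular formula: C10H16F3NO2.
  M = 10(12.011) + 16(1.008) + 3(18.998) + 14.007 + 2(15.999)
    = 120.110 + 16.128 + 56.994 + 14.007 + 31.998 = 239.237

239.24 g/mol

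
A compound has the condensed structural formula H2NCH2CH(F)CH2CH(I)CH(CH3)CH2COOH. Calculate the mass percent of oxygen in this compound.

10.56%

Element totals:
  C: 8
  H: 15
  F: 1
  I: 1
  N: 1
  O: 2
Molecular formula: C8H15FINO2.
Molar mass = 303.115 g/mol.
Mass from O: 2 × 15.999 = 31.998 g/mol.
%O = 31.998 / 303.115 × 100 = 10.56%.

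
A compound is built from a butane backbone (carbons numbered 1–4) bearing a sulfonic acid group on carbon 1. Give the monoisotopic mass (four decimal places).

Atom tally by fragment:
  HO3SCH2 → C:1 H:3 S:1 O:3
  CH2 → C:1 H:2
  CH2 → C:1 H:2
  CH3 → C:1 H:3
Element totals:
  C: 4
  H: 10
  O: 3
  S: 1
Molecular formula: C4H10O3S.
  M = 4(12.0) + 10(1.007825) + 3(15.994915) + 31.972071
    = 48.000000 + 10.078250 + 47.984745 + 31.972071 = 138.035066

138.0351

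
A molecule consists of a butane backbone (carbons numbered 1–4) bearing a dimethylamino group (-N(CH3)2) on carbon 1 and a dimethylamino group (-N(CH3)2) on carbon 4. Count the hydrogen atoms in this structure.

Atom tally by fragment:
  (CH3)2NCH2 → C:3 H:8 N:1
  CH2 → C:1 H:2
  CH2 → C:1 H:2
  CH2N(CH3)2 → C:3 H:8 N:1
Element totals:
  C: 8
  H: 20
  N: 2

20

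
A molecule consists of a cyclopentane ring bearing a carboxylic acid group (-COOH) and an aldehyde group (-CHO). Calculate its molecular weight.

142.15 g/mol

Atom tally by fragment:
  cyclopentane ring core → C:5 H:10
  (− 2 ring H displaced by substituents)
  + COOH → C:1 H:1 O:2
  + CHO → C:1 H:1 O:1
Element totals:
  C: 7
  H: 10
  O: 3
Molecular formula: C7H10O3.
  M = 7(12.011) + 10(1.008) + 3(15.999)
    = 84.077 + 10.080 + 47.997 = 142.154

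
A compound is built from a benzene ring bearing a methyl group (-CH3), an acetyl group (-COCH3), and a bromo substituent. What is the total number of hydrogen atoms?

Atom tally by fragment:
  benzene ring core → C:6 H:6
  (− 3 ring H displaced by substituents)
  + CH3 → C:1 H:3
  + COCH3 → C:2 H:3 O:1
  + Br → Br:1
Element totals:
  C: 9
  H: 9
  Br: 1
  O: 1

9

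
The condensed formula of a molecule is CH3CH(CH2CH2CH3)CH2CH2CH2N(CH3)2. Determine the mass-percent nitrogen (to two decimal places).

Atom tally by fragment:
  CH3 → C:1 H:3
  CH(CH2CH2CH3) → C:4 H:8
  CH2 → C:1 H:2
  CH2 → C:1 H:2
  CH2N(CH3)2 → C:3 H:8 N:1
Element totals:
  C: 10
  H: 23
  N: 1
Molecular formula: C10H23N.
Molar mass = 157.301 g/mol.
Mass from N: 1 × 14.007 = 14.007 g/mol.
%N = 14.007 / 157.301 × 100 = 8.90%.

8.90%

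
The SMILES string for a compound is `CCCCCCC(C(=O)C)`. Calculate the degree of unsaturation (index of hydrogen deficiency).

1

Atom tally by fragment:
  CH3 → C:1 H:3
  CH2 → C:1 H:2
  CH2 → C:1 H:2
  CH2 → C:1 H:2
  CH2 → C:1 H:2
  CH2 → C:1 H:2
  CH2COCH3 → C:3 H:5 O:1
Element totals:
  C: 9
  H: 18
  O: 1
Molecular formula: C9H18O.
DoU = (2C + 2 + N − H − X) / 2 = (2·9 + 2 + 0 − 18 − 0) / 2 = 1.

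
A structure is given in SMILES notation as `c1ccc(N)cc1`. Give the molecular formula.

C6H7N

Atom tally by fragment:
  benzene ring core → C:6 H:6
  (− 1 ring H displaced by substituents)
  + NH2 → N:1 H:2
Element totals:
  C: 6
  H: 7
  N: 1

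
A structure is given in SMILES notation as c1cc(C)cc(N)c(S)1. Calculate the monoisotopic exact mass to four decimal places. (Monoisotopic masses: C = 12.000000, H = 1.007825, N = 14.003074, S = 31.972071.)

Atom tally by fragment:
  benzene ring core → C:6 H:6
  (− 3 ring H displaced by substituents)
  + CH3 → C:1 H:3
  + NH2 → N:1 H:2
  + SH → S:1 H:1
Element totals:
  C: 7
  H: 9
  N: 1
  S: 1
Molecular formula: C7H9NS.
  M = 7(12.0) + 9(1.007825) + 14.003074 + 31.972071
    = 84.000000 + 9.070425 + 14.003074 + 31.972071 = 139.045570

139.0456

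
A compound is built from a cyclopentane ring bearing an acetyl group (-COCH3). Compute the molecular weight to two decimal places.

Atom tally by fragment:
  cyclopentane ring core → C:5 H:10
  (− 1 ring H displaced by substituents)
  + COCH3 → C:2 H:3 O:1
Element totals:
  C: 7
  H: 12
  O: 1
Molecular formula: C7H12O.
  M = 7(12.011) + 12(1.008) + 15.999
    = 84.077 + 12.096 + 15.999 = 112.172

112.17 g/mol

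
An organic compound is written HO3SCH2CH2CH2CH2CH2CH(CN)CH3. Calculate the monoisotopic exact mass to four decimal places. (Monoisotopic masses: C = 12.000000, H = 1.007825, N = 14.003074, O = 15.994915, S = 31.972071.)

Element totals:
  C: 8
  H: 15
  N: 1
  O: 3
  S: 1
Molecular formula: C8H15NO3S.
  M = 8(12.0) + 15(1.007825) + 14.003074 + 3(15.994915) + 31.972071
    = 96.000000 + 15.117375 + 14.003074 + 47.984745 + 31.972071 = 205.077265

205.0773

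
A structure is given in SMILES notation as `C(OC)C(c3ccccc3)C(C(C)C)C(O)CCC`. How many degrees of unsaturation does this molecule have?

Atom tally by fragment:
  CH3OCH2 → C:2 H:5 O:1
  CH(C6H5) → C:7 H:6
  CH(CH(CH3)2) → C:4 H:8
  CH(OH) → C:1 H:2 O:1
  CH2 → C:1 H:2
  CH2 → C:1 H:2
  CH3 → C:1 H:3
Element totals:
  C: 17
  H: 28
  O: 2
Molecular formula: C17H28O2.
DoU = (2C + 2 + N − H − X) / 2 = (2·17 + 2 + 0 − 28 − 0) / 2 = 4.

4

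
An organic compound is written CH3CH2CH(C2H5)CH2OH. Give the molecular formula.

Atom tally by fragment:
  CH3 → C:1 H:3
  CH2 → C:1 H:2
  CH(C2H5) → C:3 H:6
  CH2OH → C:1 H:3 O:1
Element totals:
  C: 6
  H: 14
  O: 1

C6H14O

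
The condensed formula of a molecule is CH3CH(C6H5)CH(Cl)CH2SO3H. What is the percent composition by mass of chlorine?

Element totals:
  C: 10
  H: 13
  Cl: 1
  O: 3
  S: 1
Molecular formula: C10H13ClO3S.
Molar mass = 248.721 g/mol.
Mass from Cl: 1 × 35.45 = 35.450 g/mol.
%Cl = 35.450 / 248.721 × 100 = 14.25%.

14.25%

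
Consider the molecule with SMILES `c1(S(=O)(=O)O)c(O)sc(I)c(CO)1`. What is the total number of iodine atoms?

1

Atom tally by fragment:
  thiophene ring core → C:4 H:4 S:1
  (− 4 ring H displaced by substituents)
  + SO3H → S:1 O:3 H:1
  + OH → O:1 H:1
  + I → I:1
  + CH2OH → C:1 H:3 O:1
Element totals:
  C: 5
  H: 5
  I: 1
  O: 5
  S: 2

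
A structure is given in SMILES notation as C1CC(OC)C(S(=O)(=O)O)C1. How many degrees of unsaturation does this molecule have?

1

Atom tally by fragment:
  cyclopentane ring core → C:5 H:10
  (− 2 ring H displaced by substituents)
  + OCH3 → C:1 H:3 O:1
  + SO3H → S:1 O:3 H:1
Element totals:
  C: 6
  H: 12
  O: 4
  S: 1
Molecular formula: C6H12O4S.
DoU = (2C + 2 + N − H − X) / 2 = (2·6 + 2 + 0 − 12 − 0) / 2 = 1.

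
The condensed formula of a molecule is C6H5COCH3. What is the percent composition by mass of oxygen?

13.32%

Atom tally by fragment:
  benzene ring core → C:6 H:6
  (− 1 ring H displaced by substituents)
  + COCH3 → C:2 H:3 O:1
Element totals:
  C: 8
  H: 8
  O: 1
Molecular formula: C8H8O.
Molar mass = 120.151 g/mol.
Mass from O: 1 × 15.999 = 15.999 g/mol.
%O = 15.999 / 120.151 × 100 = 13.32%.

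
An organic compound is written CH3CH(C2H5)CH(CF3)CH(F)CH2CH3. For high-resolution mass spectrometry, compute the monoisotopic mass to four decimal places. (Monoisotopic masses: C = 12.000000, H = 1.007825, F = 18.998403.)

Atom tally by fragment:
  CH3 → C:1 H:3
  CH(C2H5) → C:3 H:6
  CH(CF3) → C:2 H:1 F:3
  CH(F) → C:1 H:1 F:1
  CH2 → C:1 H:2
  CH3 → C:1 H:3
Element totals:
  C: 9
  H: 16
  F: 4
Molecular formula: C9H16F4.
  M = 9(12.0) + 16(1.007825) + 4(18.998403)
    = 108.000000 + 16.125200 + 75.993612 = 200.118812

200.1188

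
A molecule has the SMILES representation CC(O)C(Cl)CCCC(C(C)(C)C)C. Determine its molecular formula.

Atom tally by fragment:
  CH3 → C:1 H:3
  CH(OH) → C:1 H:2 O:1
  CH(Cl) → C:1 H:1 Cl:1
  CH2 → C:1 H:2
  CH2 → C:1 H:2
  CH2 → C:1 H:2
  CH(C(CH3)3) → C:5 H:10
  CH3 → C:1 H:3
Element totals:
  C: 12
  H: 25
  Cl: 1
  O: 1

C12H25ClO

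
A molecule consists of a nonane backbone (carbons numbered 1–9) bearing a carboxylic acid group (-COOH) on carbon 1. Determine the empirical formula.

Atom tally by fragment:
  HOOCCH2 → C:2 H:3 O:2
  CH2 → C:1 H:2
  CH2 → C:1 H:2
  CH2 → C:1 H:2
  CH2 → C:1 H:2
  CH2 → C:1 H:2
  CH2 → C:1 H:2
  CH2 → C:1 H:2
  CH3 → C:1 H:3
Element totals:
  C: 10
  H: 20
  O: 2
Molecular formula: C10H20O2.
gcd of subscripts = 2; dividing each by 2:
  C: 10/2 = 5
  H: 20/2 = 10
  O: 2/2 = 1

C5H10O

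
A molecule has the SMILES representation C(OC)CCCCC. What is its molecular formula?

C7H16O

Atom tally by fragment:
  CH3OCH2 → C:2 H:5 O:1
  CH2 → C:1 H:2
  CH2 → C:1 H:2
  CH2 → C:1 H:2
  CH2 → C:1 H:2
  CH3 → C:1 H:3
Element totals:
  C: 7
  H: 16
  O: 1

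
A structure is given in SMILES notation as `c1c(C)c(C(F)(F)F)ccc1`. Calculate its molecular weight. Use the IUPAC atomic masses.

160.14 g/mol

Atom tally by fragment:
  benzene ring core → C:6 H:6
  (− 2 ring H displaced by substituents)
  + CH3 → C:1 H:3
  + CF3 → C:1 F:3
Element totals:
  C: 8
  H: 7
  F: 3
Molecular formula: C8H7F3.
  M = 8(12.011) + 7(1.008) + 3(18.998)
    = 96.088 + 7.056 + 56.994 = 160.138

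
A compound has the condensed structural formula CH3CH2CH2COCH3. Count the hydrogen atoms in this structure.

Atom tally by fragment:
  CH3 → C:1 H:3
  CH2 → C:1 H:2
  CH2COCH3 → C:3 H:5 O:1
Element totals:
  C: 5
  H: 10
  O: 1

10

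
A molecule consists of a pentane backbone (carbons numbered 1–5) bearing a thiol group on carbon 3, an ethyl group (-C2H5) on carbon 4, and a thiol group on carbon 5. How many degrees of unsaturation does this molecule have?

Atom tally by fragment:
  CH3 → C:1 H:3
  CH2 → C:1 H:2
  CH(SH) → C:1 H:2 S:1
  CH(C2H5) → C:3 H:6
  CH2SH → C:1 H:3 S:1
Element totals:
  C: 7
  H: 16
  S: 2
Molecular formula: C7H16S2.
DoU = (2C + 2 + N − H − X) / 2 = (2·7 + 2 + 0 − 16 − 0) / 2 = 0.

0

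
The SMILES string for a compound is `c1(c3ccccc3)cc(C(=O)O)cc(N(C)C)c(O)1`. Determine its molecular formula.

C15H15NO3

Atom tally by fragment:
  benzene ring core → C:6 H:6
  (− 4 ring H displaced by substituents)
  + C6H5 → C:6 H:5
  + COOH → C:1 H:1 O:2
  + N(CH3)2 → N:1 C:2 H:6
  + OH → O:1 H:1
Element totals:
  C: 15
  H: 15
  N: 1
  O: 3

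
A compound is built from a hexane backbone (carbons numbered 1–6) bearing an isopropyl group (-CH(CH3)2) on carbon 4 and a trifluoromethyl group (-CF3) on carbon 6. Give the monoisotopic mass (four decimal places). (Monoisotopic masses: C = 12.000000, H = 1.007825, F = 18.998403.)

Atom tally by fragment:
  CH3 → C:1 H:3
  CH2 → C:1 H:2
  CH2 → C:1 H:2
  CH(CH(CH3)2) → C:4 H:8
  CH2 → C:1 H:2
  CH2CF3 → C:2 H:2 F:3
Element totals:
  C: 10
  H: 19
  F: 3
Molecular formula: C10H19F3.
  M = 10(12.0) + 19(1.007825) + 3(18.998403)
    = 120.000000 + 19.148675 + 56.995209 = 196.143884

196.1439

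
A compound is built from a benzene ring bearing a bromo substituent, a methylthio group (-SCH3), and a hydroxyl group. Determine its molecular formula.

Atom tally by fragment:
  benzene ring core → C:6 H:6
  (− 3 ring H displaced by substituents)
  + Br → Br:1
  + SCH3 → C:1 H:3 S:1
  + OH → O:1 H:1
Element totals:
  C: 7
  H: 7
  Br: 1
  O: 1
  S: 1

C7H7BrOS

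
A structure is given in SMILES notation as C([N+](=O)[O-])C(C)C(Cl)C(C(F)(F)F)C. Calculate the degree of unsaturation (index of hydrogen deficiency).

1

Atom tally by fragment:
  O2NCH2 → C:1 H:2 N:1 O:2
  CH(CH3) → C:2 H:4
  CH(Cl) → C:1 H:1 Cl:1
  CH(CF3) → C:2 H:1 F:3
  CH3 → C:1 H:3
Element totals:
  C: 7
  H: 11
  Cl: 1
  F: 3
  N: 1
  O: 2
Molecular formula: C7H11ClF3NO2.
DoU = (2C + 2 + N − H − X) / 2 = (2·7 + 2 + 1 − 11 − 4) / 2 = 1.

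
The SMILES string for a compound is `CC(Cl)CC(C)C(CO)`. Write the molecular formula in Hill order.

Atom tally by fragment:
  CH3 → C:1 H:3
  CH(Cl) → C:1 H:1 Cl:1
  CH2 → C:1 H:2
  CH(CH3) → C:2 H:4
  CH2CH2OH → C:2 H:5 O:1
Element totals:
  C: 7
  H: 15
  Cl: 1
  O: 1

C7H15ClO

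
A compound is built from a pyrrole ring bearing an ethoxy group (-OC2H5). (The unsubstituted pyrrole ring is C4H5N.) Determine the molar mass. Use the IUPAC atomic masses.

111.14 g/mol

Atom tally by fragment:
  pyrrole ring core → C:4 H:5 N:1
  (− 1 ring H displaced by substituents)
  + OC2H5 → C:2 H:5 O:1
Element totals:
  C: 6
  H: 9
  N: 1
  O: 1
Molecular formula: C6H9NO.
  M = 6(12.011) + 9(1.008) + 14.007 + 15.999
    = 72.066 + 9.072 + 14.007 + 15.999 = 111.144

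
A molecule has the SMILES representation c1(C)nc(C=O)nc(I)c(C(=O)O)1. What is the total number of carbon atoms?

7

Atom tally by fragment:
  pyrimidine ring core → C:4 H:4 N:2
  (− 4 ring H displaced by substituents)
  + CH3 → C:1 H:3
  + CHO → C:1 H:1 O:1
  + I → I:1
  + COOH → C:1 H:1 O:2
Element totals:
  C: 7
  H: 5
  I: 1
  N: 2
  O: 3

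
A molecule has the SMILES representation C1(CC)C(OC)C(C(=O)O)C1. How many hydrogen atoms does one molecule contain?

14

Atom tally by fragment:
  cyclobutane ring core → C:4 H:8
  (− 3 ring H displaced by substituents)
  + C2H5 → C:2 H:5
  + OCH3 → C:1 H:3 O:1
  + COOH → C:1 H:1 O:2
Element totals:
  C: 8
  H: 14
  O: 3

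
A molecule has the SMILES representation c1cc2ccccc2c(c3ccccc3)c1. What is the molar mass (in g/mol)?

Atom tally by fragment:
  naphthalene ring system core → C:10 H:8
  (− 1 ring H displaced by substituents)
  + C6H5 → C:6 H:5
Element totals:
  C: 16
  H: 12
Molecular formula: C16H12.
  M = 16(12.011) + 12(1.008)
    = 192.176 + 12.096 = 204.272

204.27 g/mol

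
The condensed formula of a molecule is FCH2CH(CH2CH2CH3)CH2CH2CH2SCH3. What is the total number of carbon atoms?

Element totals:
  C: 9
  H: 19
  F: 1
  S: 1

9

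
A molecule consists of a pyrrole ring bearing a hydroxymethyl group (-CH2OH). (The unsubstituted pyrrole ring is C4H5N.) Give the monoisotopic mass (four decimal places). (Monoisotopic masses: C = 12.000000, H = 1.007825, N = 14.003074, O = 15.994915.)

97.0528

Atom tally by fragment:
  pyrrole ring core → C:4 H:5 N:1
  (− 1 ring H displaced by substituents)
  + CH2OH → C:1 H:3 O:1
Element totals:
  C: 5
  H: 7
  N: 1
  O: 1
Molecular formula: C5H7NO.
  M = 5(12.0) + 7(1.007825) + 14.003074 + 15.994915
    = 60.000000 + 7.054775 + 14.003074 + 15.994915 = 97.052764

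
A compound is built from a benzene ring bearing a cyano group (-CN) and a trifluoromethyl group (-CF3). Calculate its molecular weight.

171.12 g/mol

Atom tally by fragment:
  benzene ring core → C:6 H:6
  (− 2 ring H displaced by substituents)
  + CN → C:1 N:1
  + CF3 → C:1 F:3
Element totals:
  C: 8
  H: 4
  F: 3
  N: 1
Molecular formula: C8H4F3N.
  M = 8(12.011) + 4(1.008) + 3(18.998) + 14.007
    = 96.088 + 4.032 + 56.994 + 14.007 = 171.121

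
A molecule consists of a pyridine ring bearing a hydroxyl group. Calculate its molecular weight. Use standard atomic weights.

Atom tally by fragment:
  pyridine ring core → C:5 H:5 N:1
  (− 1 ring H displaced by substituents)
  + OH → O:1 H:1
Element totals:
  C: 5
  H: 5
  N: 1
  O: 1
Molecular formula: C5H5NO.
  M = 5(12.011) + 5(1.008) + 14.007 + 15.999
    = 60.055 + 5.040 + 14.007 + 15.999 = 95.101

95.10 g/mol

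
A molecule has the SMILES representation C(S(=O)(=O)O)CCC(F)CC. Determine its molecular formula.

C6H13FO3S

Atom tally by fragment:
  HO3SCH2 → C:1 H:3 S:1 O:3
  CH2 → C:1 H:2
  CH2 → C:1 H:2
  CH(F) → C:1 H:1 F:1
  CH2 → C:1 H:2
  CH3 → C:1 H:3
Element totals:
  C: 6
  H: 13
  F: 1
  O: 3
  S: 1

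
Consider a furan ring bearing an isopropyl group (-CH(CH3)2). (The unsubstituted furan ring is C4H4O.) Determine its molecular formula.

Atom tally by fragment:
  furan ring core → C:4 H:4 O:1
  (− 1 ring H displaced by substituents)
  + CH(CH3)2 → C:3 H:7
Element totals:
  C: 7
  H: 10
  O: 1

C7H10O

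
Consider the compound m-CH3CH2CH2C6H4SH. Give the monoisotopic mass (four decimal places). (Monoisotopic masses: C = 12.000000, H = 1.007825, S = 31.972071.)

Atom tally by fragment:
  benzene ring core → C:6 H:6
  (− 2 ring H displaced by substituents)
  + CH2CH2CH3 → C:3 H:7
  + SH → S:1 H:1
Element totals:
  C: 9
  H: 12
  S: 1
Molecular formula: C9H12S.
  M = 9(12.0) + 12(1.007825) + 31.972071
    = 108.000000 + 12.093900 + 31.972071 = 152.065971

152.0660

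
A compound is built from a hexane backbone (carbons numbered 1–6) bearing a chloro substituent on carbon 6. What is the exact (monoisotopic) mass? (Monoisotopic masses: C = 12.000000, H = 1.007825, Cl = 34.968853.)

Atom tally by fragment:
  CH3 → C:1 H:3
  CH2 → C:1 H:2
  CH2 → C:1 H:2
  CH2 → C:1 H:2
  CH2 → C:1 H:2
  CH2Cl → C:1 H:2 Cl:1
Element totals:
  C: 6
  H: 13
  Cl: 1
Molecular formula: C6H13Cl.
  M = 6(12.0) + 13(1.007825) + 34.968853
    = 72.000000 + 13.101725 + 34.968853 = 120.070578

120.0706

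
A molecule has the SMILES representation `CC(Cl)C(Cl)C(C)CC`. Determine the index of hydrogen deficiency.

Atom tally by fragment:
  CH3 → C:1 H:3
  CH(Cl) → C:1 H:1 Cl:1
  CH(Cl) → C:1 H:1 Cl:1
  CH(CH3) → C:2 H:4
  CH2 → C:1 H:2
  CH3 → C:1 H:3
Element totals:
  C: 7
  H: 14
  Cl: 2
Molecular formula: C7H14Cl2.
DoU = (2C + 2 + N − H − X) / 2 = (2·7 + 2 + 0 − 14 − 2) / 2 = 0.

0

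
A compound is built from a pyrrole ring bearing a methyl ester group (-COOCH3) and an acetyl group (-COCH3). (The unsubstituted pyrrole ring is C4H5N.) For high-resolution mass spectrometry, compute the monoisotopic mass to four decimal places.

Atom tally by fragment:
  pyrrole ring core → C:4 H:5 N:1
  (− 2 ring H displaced by substituents)
  + COOCH3 → C:2 H:3 O:2
  + COCH3 → C:2 H:3 O:1
Element totals:
  C: 8
  H: 9
  N: 1
  O: 3
Molecular formula: C8H9NO3.
  M = 8(12.0) + 9(1.007825) + 14.003074 + 3(15.994915)
    = 96.000000 + 9.070425 + 14.003074 + 47.984745 = 167.058244

167.0582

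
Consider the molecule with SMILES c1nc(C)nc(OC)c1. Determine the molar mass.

Atom tally by fragment:
  pyrimidine ring core → C:4 H:4 N:2
  (− 2 ring H displaced by substituents)
  + CH3 → C:1 H:3
  + OCH3 → C:1 H:3 O:1
Element totals:
  C: 6
  H: 8
  N: 2
  O: 1
Molecular formula: C6H8N2O.
  M = 6(12.011) + 8(1.008) + 2(14.007) + 15.999
    = 72.066 + 8.064 + 28.014 + 15.999 = 124.143

124.14 g/mol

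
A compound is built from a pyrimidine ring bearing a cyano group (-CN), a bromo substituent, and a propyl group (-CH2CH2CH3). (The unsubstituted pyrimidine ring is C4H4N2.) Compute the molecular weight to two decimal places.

226.08 g/mol

Atom tally by fragment:
  pyrimidine ring core → C:4 H:4 N:2
  (− 3 ring H displaced by substituents)
  + CN → C:1 N:1
  + Br → Br:1
  + CH2CH2CH3 → C:3 H:7
Element totals:
  C: 8
  H: 8
  Br: 1
  N: 3
Molecular formula: C8H8BrN3.
  M = 8(12.011) + 8(1.008) + 79.904 + 3(14.007)
    = 96.088 + 8.064 + 79.904 + 42.021 = 226.077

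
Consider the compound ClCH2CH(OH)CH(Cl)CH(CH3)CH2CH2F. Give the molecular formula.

C7H13Cl2FO

Element totals:
  C: 7
  H: 13
  Cl: 2
  F: 1
  O: 1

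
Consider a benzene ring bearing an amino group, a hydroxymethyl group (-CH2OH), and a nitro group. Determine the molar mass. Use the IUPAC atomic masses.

Atom tally by fragment:
  benzene ring core → C:6 H:6
  (− 3 ring H displaced by substituents)
  + NH2 → N:1 H:2
  + CH2OH → C:1 H:3 O:1
  + NO2 → N:1 O:2
Element totals:
  C: 7
  H: 8
  N: 2
  O: 3
Molecular formula: C7H8N2O3.
  M = 7(12.011) + 8(1.008) + 2(14.007) + 3(15.999)
    = 84.077 + 8.064 + 28.014 + 47.997 = 168.152

168.15 g/mol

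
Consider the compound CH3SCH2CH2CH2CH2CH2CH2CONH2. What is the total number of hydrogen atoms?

Atom tally by fragment:
  CH3SCH2 → C:2 H:5 S:1
  CH2 → C:1 H:2
  CH2 → C:1 H:2
  CH2 → C:1 H:2
  CH2 → C:1 H:2
  CH2CONH2 → C:2 H:4 O:1 N:1
Element totals:
  C: 8
  H: 17
  N: 1
  O: 1
  S: 1

17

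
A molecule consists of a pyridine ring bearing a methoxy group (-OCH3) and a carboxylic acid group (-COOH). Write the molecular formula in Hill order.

C7H7NO3

Atom tally by fragment:
  pyridine ring core → C:5 H:5 N:1
  (− 2 ring H displaced by substituents)
  + OCH3 → C:1 H:3 O:1
  + COOH → C:1 H:1 O:2
Element totals:
  C: 7
  H: 7
  N: 1
  O: 3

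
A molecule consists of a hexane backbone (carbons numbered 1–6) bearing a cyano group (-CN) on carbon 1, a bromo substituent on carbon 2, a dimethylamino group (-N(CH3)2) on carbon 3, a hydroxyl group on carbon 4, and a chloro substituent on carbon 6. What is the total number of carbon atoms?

9

Atom tally by fragment:
  NCCH2 → C:2 H:2 N:1
  CH(Br) → C:1 H:1 Br:1
  CH(N(CH3)2) → C:3 H:7 N:1
  CH(OH) → C:1 H:2 O:1
  CH2 → C:1 H:2
  CH2Cl → C:1 H:2 Cl:1
Element totals:
  C: 9
  H: 16
  Br: 1
  Cl: 1
  N: 2
  O: 1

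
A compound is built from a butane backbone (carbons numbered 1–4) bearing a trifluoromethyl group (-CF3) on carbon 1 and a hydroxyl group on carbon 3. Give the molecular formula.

C5H9F3O

Atom tally by fragment:
  F3CCH2 → C:2 H:2 F:3
  CH2 → C:1 H:2
  CH(OH) → C:1 H:2 O:1
  CH3 → C:1 H:3
Element totals:
  C: 5
  H: 9
  F: 3
  O: 1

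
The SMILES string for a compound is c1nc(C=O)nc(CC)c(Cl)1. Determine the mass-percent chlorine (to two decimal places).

Atom tally by fragment:
  pyrimidine ring core → C:4 H:4 N:2
  (− 3 ring H displaced by substituents)
  + CHO → C:1 H:1 O:1
  + C2H5 → C:2 H:5
  + Cl → Cl:1
Element totals:
  C: 7
  H: 7
  Cl: 1
  N: 2
  O: 1
Molecular formula: C7H7ClN2O.
Molar mass = 170.596 g/mol.
Mass from Cl: 1 × 35.45 = 35.450 g/mol.
%Cl = 35.450 / 170.596 × 100 = 20.78%.

20.78%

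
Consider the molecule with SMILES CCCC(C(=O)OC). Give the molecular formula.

C6H12O2

Atom tally by fragment:
  CH3 → C:1 H:3
  CH2 → C:1 H:2
  CH2 → C:1 H:2
  CH2COOCH3 → C:3 H:5 O:2
Element totals:
  C: 6
  H: 12
  O: 2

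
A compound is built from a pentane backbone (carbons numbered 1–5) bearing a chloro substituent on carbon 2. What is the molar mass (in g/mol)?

106.59 g/mol

Atom tally by fragment:
  CH3 → C:1 H:3
  CH(Cl) → C:1 H:1 Cl:1
  CH2 → C:1 H:2
  CH2 → C:1 H:2
  CH3 → C:1 H:3
Element totals:
  C: 5
  H: 11
  Cl: 1
Molecular formula: C5H11Cl.
  M = 5(12.011) + 11(1.008) + 35.45
    = 60.055 + 11.088 + 35.450 = 106.593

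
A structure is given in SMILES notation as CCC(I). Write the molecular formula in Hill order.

Atom tally by fragment:
  CH3 → C:1 H:3
  CH2 → C:1 H:2
  CH2I → C:1 H:2 I:1
Element totals:
  C: 3
  H: 7
  I: 1

C3H7I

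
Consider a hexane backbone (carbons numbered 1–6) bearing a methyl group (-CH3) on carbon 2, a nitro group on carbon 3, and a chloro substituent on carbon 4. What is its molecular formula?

Atom tally by fragment:
  CH3 → C:1 H:3
  CH(CH3) → C:2 H:4
  CH(NO2) → C:1 H:1 N:1 O:2
  CH(Cl) → C:1 H:1 Cl:1
  CH2 → C:1 H:2
  CH3 → C:1 H:3
Element totals:
  C: 7
  H: 14
  Cl: 1
  N: 1
  O: 2

C7H14ClNO2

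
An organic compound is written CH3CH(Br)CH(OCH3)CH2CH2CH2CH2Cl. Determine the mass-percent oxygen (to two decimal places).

Element totals:
  C: 8
  H: 16
  Br: 1
  Cl: 1
  O: 1
Molecular formula: C8H16BrClO.
Molar mass = 243.569 g/mol.
Mass from O: 1 × 15.999 = 15.999 g/mol.
%O = 15.999 / 243.569 × 100 = 6.57%.

6.57%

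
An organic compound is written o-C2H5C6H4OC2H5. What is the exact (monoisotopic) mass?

Atom tally by fragment:
  benzene ring core → C:6 H:6
  (− 2 ring H displaced by substituents)
  + C2H5 → C:2 H:5
  + OC2H5 → C:2 H:5 O:1
Element totals:
  C: 10
  H: 14
  O: 1
Molecular formula: C10H14O.
  M = 10(12.0) + 14(1.007825) + 15.994915
    = 120.000000 + 14.109550 + 15.994915 = 150.104465

150.1045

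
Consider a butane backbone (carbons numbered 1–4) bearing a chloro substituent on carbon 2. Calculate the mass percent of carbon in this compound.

51.90%

Atom tally by fragment:
  CH3 → C:1 H:3
  CH(Cl) → C:1 H:1 Cl:1
  CH2 → C:1 H:2
  CH3 → C:1 H:3
Element totals:
  C: 4
  H: 9
  Cl: 1
Molecular formula: C4H9Cl.
Molar mass = 92.566 g/mol.
Mass from C: 4 × 12.011 = 48.044 g/mol.
%C = 48.044 / 92.566 × 100 = 51.90%.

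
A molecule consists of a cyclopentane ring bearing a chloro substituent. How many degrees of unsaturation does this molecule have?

1

Atom tally by fragment:
  cyclopentane ring core → C:5 H:10
  (− 1 ring H displaced by substituents)
  + Cl → Cl:1
Element totals:
  C: 5
  H: 9
  Cl: 1
Molecular formula: C5H9Cl.
DoU = (2C + 2 + N − H − X) / 2 = (2·5 + 2 + 0 − 9 − 1) / 2 = 1.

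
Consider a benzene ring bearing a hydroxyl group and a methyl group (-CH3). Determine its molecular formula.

Atom tally by fragment:
  benzene ring core → C:6 H:6
  (− 2 ring H displaced by substituents)
  + OH → O:1 H:1
  + CH3 → C:1 H:3
Element totals:
  C: 7
  H: 8
  O: 1

C7H8O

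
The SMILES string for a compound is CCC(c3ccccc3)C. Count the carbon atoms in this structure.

10

Atom tally by fragment:
  CH3 → C:1 H:3
  CH2 → C:1 H:2
  CH(C6H5) → C:7 H:6
  CH3 → C:1 H:3
Element totals:
  C: 10
  H: 14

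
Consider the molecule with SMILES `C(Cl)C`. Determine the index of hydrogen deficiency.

0

Atom tally by fragment:
  ClCH2 → C:1 H:2 Cl:1
  CH3 → C:1 H:3
Element totals:
  C: 2
  H: 5
  Cl: 1
Molecular formula: C2H5Cl.
DoU = (2C + 2 + N − H − X) / 2 = (2·2 + 2 + 0 − 5 − 1) / 2 = 0.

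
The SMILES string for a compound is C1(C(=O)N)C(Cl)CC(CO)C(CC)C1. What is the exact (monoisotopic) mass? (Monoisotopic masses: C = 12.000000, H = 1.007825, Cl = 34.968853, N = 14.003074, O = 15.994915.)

219.1026

Atom tally by fragment:
  cyclohexane ring core → C:6 H:12
  (− 4 ring H displaced by substituents)
  + CONH2 → C:1 H:2 O:1 N:1
  + Cl → Cl:1
  + CH2OH → C:1 H:3 O:1
  + C2H5 → C:2 H:5
Element totals:
  C: 10
  H: 18
  Cl: 1
  N: 1
  O: 2
Molecular formula: C10H18ClNO2.
  M = 10(12.0) + 18(1.007825) + 34.968853 + 14.003074 + 2(15.994915)
    = 120.000000 + 18.140850 + 34.968853 + 14.003074 + 31.989830 = 219.102607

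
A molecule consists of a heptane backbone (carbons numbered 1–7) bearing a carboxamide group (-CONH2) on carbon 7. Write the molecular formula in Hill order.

C8H17NO

Atom tally by fragment:
  CH3 → C:1 H:3
  CH2 → C:1 H:2
  CH2 → C:1 H:2
  CH2 → C:1 H:2
  CH2 → C:1 H:2
  CH2 → C:1 H:2
  CH2CONH2 → C:2 H:4 O:1 N:1
Element totals:
  C: 8
  H: 17
  N: 1
  O: 1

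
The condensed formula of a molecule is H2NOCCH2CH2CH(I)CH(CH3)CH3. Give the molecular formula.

C7H14INO

Element totals:
  C: 7
  H: 14
  I: 1
  N: 1
  O: 1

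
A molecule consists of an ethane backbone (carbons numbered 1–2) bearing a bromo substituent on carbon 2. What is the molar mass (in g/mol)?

Atom tally by fragment:
  CH3 → C:1 H:3
  CH2Br → C:1 H:2 Br:1
Element totals:
  C: 2
  H: 5
  Br: 1
Molecular formula: C2H5Br.
  M = 2(12.011) + 5(1.008) + 79.904
    = 24.022 + 5.040 + 79.904 = 108.966

108.97 g/mol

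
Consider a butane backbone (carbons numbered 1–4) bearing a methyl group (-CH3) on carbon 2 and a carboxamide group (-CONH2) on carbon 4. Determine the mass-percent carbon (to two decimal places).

62.57%

Atom tally by fragment:
  CH3 → C:1 H:3
  CH(CH3) → C:2 H:4
  CH2 → C:1 H:2
  CH2CONH2 → C:2 H:4 O:1 N:1
Element totals:
  C: 6
  H: 13
  N: 1
  O: 1
Molecular formula: C6H13NO.
Molar mass = 115.176 g/mol.
Mass from C: 6 × 12.011 = 72.066 g/mol.
%C = 72.066 / 115.176 × 100 = 62.57%.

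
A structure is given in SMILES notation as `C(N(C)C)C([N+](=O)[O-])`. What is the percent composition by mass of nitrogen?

23.71%

Atom tally by fragment:
  (CH3)2NCH2 → C:3 H:8 N:1
  CH2NO2 → C:1 H:2 N:1 O:2
Element totals:
  C: 4
  H: 10
  N: 2
  O: 2
Molecular formula: C4H10N2O2.
Molar mass = 118.136 g/mol.
Mass from N: 2 × 14.007 = 28.014 g/mol.
%N = 28.014 / 118.136 × 100 = 23.71%.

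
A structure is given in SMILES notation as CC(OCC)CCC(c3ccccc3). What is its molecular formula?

C13H20O

Atom tally by fragment:
  CH3 → C:1 H:3
  CH(OC2H5) → C:3 H:6 O:1
  CH2 → C:1 H:2
  CH2 → C:1 H:2
  CH2C6H5 → C:7 H:7
Element totals:
  C: 13
  H: 20
  O: 1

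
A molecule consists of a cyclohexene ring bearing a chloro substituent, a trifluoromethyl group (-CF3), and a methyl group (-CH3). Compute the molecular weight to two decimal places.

Atom tally by fragment:
  cyclohexene ring core → C:6 H:10
  (− 3 ring H displaced by substituents)
  + Cl → Cl:1
  + CF3 → C:1 F:3
  + CH3 → C:1 H:3
Element totals:
  C: 8
  H: 10
  Cl: 1
  F: 3
Molecular formula: C8H10ClF3.
  M = 8(12.011) + 10(1.008) + 35.45 + 3(18.998)
    = 96.088 + 10.080 + 35.450 + 56.994 = 198.612

198.61 g/mol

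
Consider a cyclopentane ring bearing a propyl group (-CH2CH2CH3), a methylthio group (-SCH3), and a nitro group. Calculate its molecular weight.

Atom tally by fragment:
  cyclopentane ring core → C:5 H:10
  (− 3 ring H displaced by substituents)
  + CH2CH2CH3 → C:3 H:7
  + SCH3 → C:1 H:3 S:1
  + NO2 → N:1 O:2
Element totals:
  C: 9
  H: 17
  N: 1
  O: 2
  S: 1
Molecular formula: C9H17NO2S.
  M = 9(12.011) + 17(1.008) + 14.007 + 2(15.999) + 32.06
    = 108.099 + 17.136 + 14.007 + 31.998 + 32.060 = 203.300

203.30 g/mol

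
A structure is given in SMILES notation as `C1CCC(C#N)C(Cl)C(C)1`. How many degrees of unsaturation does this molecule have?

Atom tally by fragment:
  cyclohexane ring core → C:6 H:12
  (− 3 ring H displaced by substituents)
  + CN → C:1 N:1
  + Cl → Cl:1
  + CH3 → C:1 H:3
Element totals:
  C: 8
  H: 12
  Cl: 1
  N: 1
Molecular formula: C8H12ClN.
DoU = (2C + 2 + N − H − X) / 2 = (2·8 + 2 + 1 − 12 − 1) / 2 = 3.

3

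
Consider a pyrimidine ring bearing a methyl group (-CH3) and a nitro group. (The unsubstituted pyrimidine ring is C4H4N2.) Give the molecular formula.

Atom tally by fragment:
  pyrimidine ring core → C:4 H:4 N:2
  (− 2 ring H displaced by substituents)
  + CH3 → C:1 H:3
  + NO2 → N:1 O:2
Element totals:
  C: 5
  H: 5
  N: 3
  O: 2

C5H5N3O2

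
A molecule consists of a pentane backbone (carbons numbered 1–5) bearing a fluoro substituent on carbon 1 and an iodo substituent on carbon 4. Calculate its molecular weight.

216.04 g/mol

Atom tally by fragment:
  FCH2 → C:1 H:2 F:1
  CH2 → C:1 H:2
  CH2 → C:1 H:2
  CH(I) → C:1 H:1 I:1
  CH3 → C:1 H:3
Element totals:
  C: 5
  H: 10
  F: 1
  I: 1
Molecular formula: C5H10FI.
  M = 5(12.011) + 10(1.008) + 18.998 + 126.904
    = 60.055 + 10.080 + 18.998 + 126.904 = 216.037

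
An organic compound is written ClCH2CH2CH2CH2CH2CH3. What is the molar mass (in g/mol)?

120.62 g/mol

Atom tally by fragment:
  ClCH2 → C:1 H:2 Cl:1
  CH2 → C:1 H:2
  CH2 → C:1 H:2
  CH2 → C:1 H:2
  CH2 → C:1 H:2
  CH3 → C:1 H:3
Element totals:
  C: 6
  H: 13
  Cl: 1
Molecular formula: C6H13Cl.
  M = 6(12.011) + 13(1.008) + 35.45
    = 72.066 + 13.104 + 35.450 = 120.620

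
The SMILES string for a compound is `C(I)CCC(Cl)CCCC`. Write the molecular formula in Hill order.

C8H16ClI

Atom tally by fragment:
  ICH2 → C:1 H:2 I:1
  CH2 → C:1 H:2
  CH2 → C:1 H:2
  CH(Cl) → C:1 H:1 Cl:1
  CH2 → C:1 H:2
  CH2 → C:1 H:2
  CH2 → C:1 H:2
  CH3 → C:1 H:3
Element totals:
  C: 8
  H: 16
  Cl: 1
  I: 1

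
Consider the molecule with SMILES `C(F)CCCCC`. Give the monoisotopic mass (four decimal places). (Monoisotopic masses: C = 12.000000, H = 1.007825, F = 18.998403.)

Atom tally by fragment:
  FCH2 → C:1 H:2 F:1
  CH2 → C:1 H:2
  CH2 → C:1 H:2
  CH2 → C:1 H:2
  CH2 → C:1 H:2
  CH3 → C:1 H:3
Element totals:
  C: 6
  H: 13
  F: 1
Molecular formula: C6H13F.
  M = 6(12.0) + 13(1.007825) + 18.998403
    = 72.000000 + 13.101725 + 18.998403 = 104.100128

104.1001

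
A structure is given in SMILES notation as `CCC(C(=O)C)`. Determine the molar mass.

Atom tally by fragment:
  CH3 → C:1 H:3
  CH2 → C:1 H:2
  CH2COCH3 → C:3 H:5 O:1
Element totals:
  C: 5
  H: 10
  O: 1
Molecular formula: C5H10O.
  M = 5(12.011) + 10(1.008) + 15.999
    = 60.055 + 10.080 + 15.999 = 86.134

86.13 g/mol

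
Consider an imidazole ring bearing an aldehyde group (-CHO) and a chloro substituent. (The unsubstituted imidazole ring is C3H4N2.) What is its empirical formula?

C4H3ClN2O

Atom tally by fragment:
  imidazole ring core → C:3 H:4 N:2
  (− 2 ring H displaced by substituents)
  + CHO → C:1 H:1 O:1
  + Cl → Cl:1
Element totals:
  C: 4
  H: 3
  Cl: 1
  N: 2
  O: 1
Molecular formula: C4H3ClN2O.
gcd of subscripts (4, 1, 3, 2, 1) = 1, so the empirical formula equals the molecular formula.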